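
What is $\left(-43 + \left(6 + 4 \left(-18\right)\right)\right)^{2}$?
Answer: $11881$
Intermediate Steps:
$\left(-43 + \left(6 + 4 \left(-18\right)\right)\right)^{2} = \left(-43 + \left(6 - 72\right)\right)^{2} = \left(-43 - 66\right)^{2} = \left(-109\right)^{2} = 11881$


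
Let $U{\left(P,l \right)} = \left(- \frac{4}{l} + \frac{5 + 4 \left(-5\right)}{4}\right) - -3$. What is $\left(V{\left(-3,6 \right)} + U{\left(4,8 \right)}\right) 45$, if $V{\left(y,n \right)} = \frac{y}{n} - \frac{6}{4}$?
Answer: $- \frac{585}{4} \approx -146.25$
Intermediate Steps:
$U{\left(P,l \right)} = - \frac{3}{4} - \frac{4}{l}$ ($U{\left(P,l \right)} = \left(- \frac{4}{l} + \left(5 - 20\right) \frac{1}{4}\right) + 3 = \left(- \frac{4}{l} - \frac{15}{4}\right) + 3 = \left(- \frac{15}{4} - \frac{4}{l}\right) + 3 = - \frac{3}{4} - \frac{4}{l}$)
$V{\left(y,n \right)} = - \frac{3}{2} + \frac{y}{n}$ ($V{\left(y,n \right)} = \frac{y}{n} - \frac{3}{2} = - \frac{3}{2} + \frac{y}{n}$)
$\left(V{\left(-3,6 \right)} + U{\left(4,8 \right)}\right) 45 = \left(\left(- \frac{3}{2} - \frac{3}{6}\right) - \left(\frac{3}{4} + \frac{4}{8}\right)\right) 45 = \left(\left(- \frac{3}{2} - \frac{1}{2}\right) - \frac{5}{4}\right) 45 = \left(-2 - \frac{5}{4}\right) 45 = \left(- \frac{13}{4}\right) 45 = - \frac{585}{4}$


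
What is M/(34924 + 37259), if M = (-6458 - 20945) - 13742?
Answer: -13715/24061 ≈ -0.57001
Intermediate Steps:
M = -41145 (M = -27403 - 13742 = -41145)
M/(34924 + 37259) = -41145/(34924 + 37259) = -41145/72183 = -41145*1/72183 = -13715/24061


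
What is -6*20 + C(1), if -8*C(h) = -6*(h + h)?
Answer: -237/2 ≈ -118.50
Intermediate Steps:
C(h) = 3*h/2 (C(h) = -(-3)*(h + h)/4 = -(-3)*2*h/4 = -(-3)*h/2 = 3*h/2)
-6*20 + C(1) = -6*20 + (3/2)*1 = -120 + 3/2 = -237/2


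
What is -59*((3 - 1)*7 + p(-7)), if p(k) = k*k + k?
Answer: -3304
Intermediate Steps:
p(k) = k + k² (p(k) = k² + k = k + k²)
-59*((3 - 1)*7 + p(-7)) = -59*((3 - 1)*7 - 7*(1 - 7)) = -59*(2*7 - 7*(-6)) = -59*(14 + 42) = -59*56 = -3304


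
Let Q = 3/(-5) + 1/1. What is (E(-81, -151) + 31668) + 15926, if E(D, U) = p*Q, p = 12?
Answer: 237994/5 ≈ 47599.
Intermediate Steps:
Q = 2/5 (Q = 3*(-1/5) + 1*1 = -3/5 + 1 = 2/5 ≈ 0.40000)
E(D, U) = 24/5 (E(D, U) = 12*(2/5) = 24/5)
(E(-81, -151) + 31668) + 15926 = (24/5 + 31668) + 15926 = 158364/5 + 15926 = 237994/5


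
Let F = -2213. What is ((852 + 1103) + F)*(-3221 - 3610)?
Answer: 1762398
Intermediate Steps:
((852 + 1103) + F)*(-3221 - 3610) = ((852 + 1103) - 2213)*(-3221 - 3610) = (1955 - 2213)*(-6831) = -258*(-6831) = 1762398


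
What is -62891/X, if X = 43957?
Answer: -62891/43957 ≈ -1.4307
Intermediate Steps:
-62891/X = -62891/43957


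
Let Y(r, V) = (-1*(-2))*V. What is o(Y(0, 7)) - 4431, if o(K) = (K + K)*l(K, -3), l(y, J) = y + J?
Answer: -4123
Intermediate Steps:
l(y, J) = J + y
Y(r, V) = 2*V
o(K) = 2*K*(-3 + K) (o(K) = (K + K)*(-3 + K) = (2*K)*(-3 + K) = 2*K*(-3 + K))
o(Y(0, 7)) - 4431 = 2*(2*7)*(-3 + 2*7) - 4431 = 2*14*(-3 + 14) - 4431 = 2*14*11 - 4431 = 308 - 4431 = -4123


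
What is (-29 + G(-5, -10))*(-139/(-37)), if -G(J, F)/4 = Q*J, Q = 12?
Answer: 29329/37 ≈ 792.68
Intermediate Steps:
G(J, F) = -48*J
(-29 + G(-5, -10))*(-139/(-37)) = (-29 - 48*(-5))*(-139/(-37)) = (-29 + 240)*(-139*(-1/37)) = 211*(139/37) = 29329/37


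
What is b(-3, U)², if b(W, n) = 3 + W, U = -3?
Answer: 0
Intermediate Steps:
b(-3, U)² = (3 - 3)² = 0² = 0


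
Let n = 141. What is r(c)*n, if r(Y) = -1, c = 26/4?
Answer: -141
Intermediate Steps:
c = 13/2 (c = 26*(¼) = 13/2 ≈ 6.5000)
r(c)*n = -1*141 = -141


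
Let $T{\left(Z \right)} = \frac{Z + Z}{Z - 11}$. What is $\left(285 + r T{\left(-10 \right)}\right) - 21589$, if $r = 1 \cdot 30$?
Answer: $- \frac{148928}{7} \approx -21275.0$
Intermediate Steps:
$r = 30$
$T{\left(Z \right)} = \frac{2 Z}{-11 + Z}$
$\left(285 + r T{\left(-10 \right)}\right) - 21589 = \left(285 + 30 \cdot 2 \left(-10\right) \frac{1}{-11 - 10}\right) - 21589 = \left(285 + 30 \cdot 2 \left(-10\right) \frac{1}{-21}\right) - 21589 = \left(285 + 30 \cdot 2 \left(-10\right) \left(- \frac{1}{21}\right)\right) - 21589 = \left(285 + 30 \cdot \frac{20}{21}\right) - 21589 = \left(285 + \frac{200}{7}\right) - 21589 = \frac{2195}{7} - 21589 = - \frac{148928}{7}$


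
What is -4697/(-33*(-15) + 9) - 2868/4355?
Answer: -3128701/313560 ≈ -9.9780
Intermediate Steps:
-4697/(-33*(-15) + 9) - 2868/4355 = -4697/(495 + 9) - 2868*1/4355 = -4697/504 - 2868/4355 = -4697*1/504 - 2868/4355 = -671/72 - 2868/4355 = -3128701/313560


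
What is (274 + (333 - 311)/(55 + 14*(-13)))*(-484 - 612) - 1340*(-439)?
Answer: 36594524/127 ≈ 2.8815e+5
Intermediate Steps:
(274 + (333 - 311)/(55 + 14*(-13)))*(-484 - 612) - 1340*(-439) = (274 + 22/(55 - 182))*(-1096) + 588260 = (274 + 22/(-127))*(-1096) + 588260 = (274 + 22*(-1/127))*(-1096) + 588260 = (274 - 22/127)*(-1096) + 588260 = (34776/127)*(-1096) + 588260 = -38114496/127 + 588260 = 36594524/127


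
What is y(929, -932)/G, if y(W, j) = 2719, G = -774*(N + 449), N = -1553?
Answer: 2719/854496 ≈ 0.0031820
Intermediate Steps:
G = 854496 (G = -774*(-1553 + 449) = -774*(-1104) = 854496)
y(929, -932)/G = 2719/854496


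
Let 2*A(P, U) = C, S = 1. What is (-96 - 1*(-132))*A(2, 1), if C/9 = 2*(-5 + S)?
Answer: -1296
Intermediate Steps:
C = -72 (C = 9*(2*(-5 + 1)) = 9*(2*(-4)) = 9*(-8) = -72)
A(P, U) = -36 (A(P, U) = (½)*(-72) = -36)
(-96 - 1*(-132))*A(2, 1) = (-96 - 1*(-132))*(-36) = (-96 + 132)*(-36) = 36*(-36) = -1296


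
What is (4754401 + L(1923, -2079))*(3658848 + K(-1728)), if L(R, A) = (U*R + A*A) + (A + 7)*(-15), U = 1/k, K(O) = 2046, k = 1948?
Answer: 32475505818007413/974 ≈ 3.3342e+13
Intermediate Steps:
U = 1/1948 ≈ 0.00051335
L(R, A) = -105 + A² - 15*A + R/1948 (L(R, A) = (R/1948 + A*A) + (A + 7)*(-15) = (R/1948 + A²) + (7 + A)*(-15) = (A² + R/1948) + (-105 - 15*A) = -105 + A² - 15*A + R/1948)
(4754401 + L(1923, -2079))*(3658848 + K(-1728)) = (4754401 + (-105 + (-2079)² - 15*(-2079) + (1/1948)*1923))*(3658848 + 2046) = (4754401 + (-105 + 4322241 + 31185 + 1923/1948))*3660894 = (4754401 + 8480271231/1948)*3660894 = (17741844379/1948)*3660894 = 32475505818007413/974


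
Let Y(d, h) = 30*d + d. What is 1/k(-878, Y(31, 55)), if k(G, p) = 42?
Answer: 1/42 ≈ 0.023810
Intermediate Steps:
Y(d, h) = 31*d
1/k(-878, Y(31, 55)) = 1/42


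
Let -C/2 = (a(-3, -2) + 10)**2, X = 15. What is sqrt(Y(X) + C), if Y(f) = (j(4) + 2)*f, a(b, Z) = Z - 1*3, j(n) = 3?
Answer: 5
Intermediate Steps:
a(b, Z) = -3 + Z (a(b, Z) = Z - 3 = -3 + Z)
Y(f) = 5*f (Y(f) = (3 + 2)*f = 5*f)
C = -50 (C = -2*((-3 - 2) + 10)**2 = -2*(-5 + 10)**2 = -2*5**2 = -2*25 = -50)
sqrt(Y(X) + C) = sqrt(5*15 - 50) = sqrt(75 - 50) = sqrt(25) = 5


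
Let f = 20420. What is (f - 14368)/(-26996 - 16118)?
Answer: -3026/21557 ≈ -0.14037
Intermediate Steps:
(f - 14368)/(-26996 - 16118) = (20420 - 14368)/(-26996 - 16118) = 6052/(-43114) = 6052*(-1/43114) = -3026/21557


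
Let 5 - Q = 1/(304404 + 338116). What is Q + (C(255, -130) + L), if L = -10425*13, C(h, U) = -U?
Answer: -86990782801/642520 ≈ -1.3539e+5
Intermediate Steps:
L = -135525
Q = 3212599/642520 (Q = 5 - 1/(304404 + 338116) = 5 - 1/642520 = 3212599/642520 ≈ 5.0000)
Q + (C(255, -130) + L) = 3212599/642520 + (-1*(-130) - 135525) = 3212599/642520 + (130 - 135525) = 3212599/642520 - 135395 = -86990782801/642520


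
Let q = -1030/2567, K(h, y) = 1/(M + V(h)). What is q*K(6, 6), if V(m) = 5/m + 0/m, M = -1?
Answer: 6180/2567 ≈ 2.4075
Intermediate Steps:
V(m) = 5/m (V(m) = 5/m + 0 = 5/m)
K(h, y) = 1/(-1 + 5/h)
q = -1030/2567 (q = -1030*1/2567 = -1030/2567 ≈ -0.40125)
q*K(6, 6) = -(-1030)*6/(2567*(-5 + 6)) = -(-1030)*6/(2567*1) = -(-1030)*6/2567 = -1030/2567*(-6) = 6180/2567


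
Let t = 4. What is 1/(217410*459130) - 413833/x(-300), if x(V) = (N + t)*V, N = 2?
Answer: 137695279391669/598916719800 ≈ 229.91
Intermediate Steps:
x(V) = 6*V (x(V) = (2 + 4)*V = 6*V)
1/(217410*459130) - 413833/x(-300) = 1/(217410*459130) - 413833/(6*(-300)) = (1/217410)*(1/459130) - 413833/(-1800) = 1/99819453300 - 413833*(-1/1800) = 1/99819453300 + 413833/1800 = 137695279391669/598916719800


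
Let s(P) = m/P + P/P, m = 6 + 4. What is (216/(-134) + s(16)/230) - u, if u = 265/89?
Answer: -50277761/10971920 ≈ -4.5824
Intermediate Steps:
m = 10
s(P) = 1 + 10/P (s(P) = 10/P + P/P = 10/P + 1 = 1 + 10/P)
u = 265/89 (u = 265*(1/89) = 265/89 ≈ 2.9775)
(216/(-134) + s(16)/230) - u = (216/(-134) + ((10 + 16)/16)/230) - 1*265/89 = (216*(-1/134) + ((1/16)*26)*(1/230)) - 265/89 = (-108/67 + (13/8)*(1/230)) - 265/89 = (-108/67 + 13/1840) - 265/89 = -197849/123280 - 265/89 = -50277761/10971920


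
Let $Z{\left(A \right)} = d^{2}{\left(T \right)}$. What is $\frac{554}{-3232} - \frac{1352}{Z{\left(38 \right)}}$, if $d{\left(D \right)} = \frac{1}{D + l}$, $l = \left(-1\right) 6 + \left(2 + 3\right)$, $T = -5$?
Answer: $- \frac{78654229}{1616} \approx -48672.0$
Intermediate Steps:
$l = -1$ ($l = -6 + 5 = -1$)
$d{\left(D \right)} = \frac{1}{-1 + D}$ ($d{\left(D \right)} = \frac{1}{D - 1} = \frac{1}{-1 + D}$)
$Z{\left(A \right)} = \frac{1}{36}$ ($Z{\left(A \right)} = \left(\frac{1}{-1 - 5}\right)^{2} = \left(\frac{1}{-6}\right)^{2} = \left(- \frac{1}{6}\right)^{2} = \frac{1}{36}$)
$\frac{554}{-3232} - \frac{1352}{Z{\left(38 \right)}} = \frac{554}{-3232} - 1352 \frac{1}{\frac{1}{36}} = 554 \left(- \frac{1}{3232}\right) - 48672 = - \frac{277}{1616} - 48672 = - \frac{78654229}{1616}$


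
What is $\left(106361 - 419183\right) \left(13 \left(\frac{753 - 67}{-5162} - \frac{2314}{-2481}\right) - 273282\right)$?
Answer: $\frac{182467409444194086}{2134487} \approx 8.5485 \cdot 10^{10}$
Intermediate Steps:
$\left(106361 - 419183\right) \left(13 \left(\frac{753 - 67}{-5162} - \frac{2314}{-2481}\right) - 273282\right) = - 312822 \left(13 \left(\left(753 - 67\right) \left(- \frac{1}{5162}\right) - - \frac{2314}{2481}\right) - 273282\right) = - 312822 \left(13 \left(686 \left(- \frac{1}{5162}\right) + \frac{2314}{2481}\right) - 273282\right) = - 312822 \left(13 \left(- \frac{343}{2581} + \frac{2314}{2481}\right) - 273282\right) = - 312822 \left(13 \cdot \frac{5121451}{6403461} - 273282\right) = - 312822 \left(\frac{66578863}{6403461} - 273282\right) = \left(-312822\right) \left(- \frac{1749884050139}{6403461}\right) = \frac{182467409444194086}{2134487}$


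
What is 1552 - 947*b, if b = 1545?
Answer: -1461563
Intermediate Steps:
1552 - 947*b = 1552 - 947*1545 = 1552 - 1463115 = -1461563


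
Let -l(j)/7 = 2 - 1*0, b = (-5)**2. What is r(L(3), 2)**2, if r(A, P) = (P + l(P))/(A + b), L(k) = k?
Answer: 9/49 ≈ 0.18367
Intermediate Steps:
b = 25
l(j) = -14 (l(j) = -7*(2 - 1*0) = -7*(2 + 0) = -7*2 = -14)
r(A, P) = (-14 + P)/(25 + A) (r(A, P) = (P - 14)/(A + 25) = (-14 + P)/(25 + A))
r(L(3), 2)**2 = ((-14 + 2)/(25 + 3))**2 = (-12/28)**2 = ((1/28)*(-12))**2 = (-3/7)**2 = 9/49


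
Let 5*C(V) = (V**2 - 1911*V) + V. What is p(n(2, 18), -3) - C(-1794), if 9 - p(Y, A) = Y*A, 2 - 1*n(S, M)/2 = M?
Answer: -6645411/5 ≈ -1.3291e+6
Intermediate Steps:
n(S, M) = 4 - 2*M
p(Y, A) = 9 - A*Y (p(Y, A) = 9 - Y*A = 9 - A*Y)
C(V) = -382*V + V**2/5 (C(V) = ((V**2 - 1911*V) + V)/5 = (V**2 - 1910*V)/5 = -382*V + V**2/5)
p(n(2, 18), -3) - C(-1794) = (9 - 1*(-3)*(4 - 2*18)) - (-1794)*(-1910 - 1794)/5 = (9 - 1*(-3)*(4 - 36)) - (-1794)*(-3704)/5 = (9 - 1*(-3)*(-32)) - 1*6644976/5 = (9 - 96) - 6644976/5 = -87 - 6644976/5 = -6645411/5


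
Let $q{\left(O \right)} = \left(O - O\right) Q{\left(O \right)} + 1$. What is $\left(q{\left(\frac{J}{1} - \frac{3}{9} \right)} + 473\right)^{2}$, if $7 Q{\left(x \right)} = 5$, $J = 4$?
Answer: $224676$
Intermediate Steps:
$Q{\left(x \right)} = \frac{5}{7}$ ($Q{\left(x \right)} = \frac{1}{7} \cdot 5 = \frac{5}{7}$)
$q{\left(O \right)} = 1$ ($q{\left(O \right)} = \left(O - O\right) \frac{5}{7} + 1 = 0 \cdot \frac{5}{7} + 1 = 0 + 1 = 1$)
$\left(q{\left(\frac{J}{1} - \frac{3}{9} \right)} + 473\right)^{2} = \left(1 + 473\right)^{2} = 474^{2} = 224676$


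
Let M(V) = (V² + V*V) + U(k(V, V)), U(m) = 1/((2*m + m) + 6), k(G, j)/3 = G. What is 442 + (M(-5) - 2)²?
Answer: 4172923/1521 ≈ 2743.5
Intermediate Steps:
k(G, j) = 3*G
U(m) = 1/(6 + 3*m) (U(m) = 1/(3*m + 6) = 1/(6 + 3*m))
M(V) = 2*V² + 1/(3*(2 + 3*V)) (M(V) = (V² + V*V) + 1/(3*(2 + 3*V)) = (V² + V²) + 1/(3*(2 + 3*V)) = 2*V² + 1/(3*(2 + 3*V)))
442 + (M(-5) - 2)² = 442 + ((1 + 6*(-5)²*(2 + 3*(-5)))/(3*(2 + 3*(-5))) - 2)² = 442 + ((1 + 6*25*(2 - 15))/(3*(2 - 15)) - 2)² = 442 + ((⅓)*(1 + 6*25*(-13))/(-13) - 2)² = 442 + ((⅓)*(-1/13)*(1 - 1950) - 2)² = 442 + ((⅓)*(-1/13)*(-1949) - 2)² = 442 + (1949/39 - 2)² = 442 + (1871/39)² = 442 + 3500641/1521 = 4172923/1521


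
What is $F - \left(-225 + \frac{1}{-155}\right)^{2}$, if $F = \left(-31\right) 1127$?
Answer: $- \frac{2055696801}{24025} \approx -85565.0$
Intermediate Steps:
$F = -34937$
$F - \left(-225 + \frac{1}{-155}\right)^{2} = -34937 - \left(-225 + \frac{1}{-155}\right)^{2} = -34937 - \left(-225 - \frac{1}{155}\right)^{2} = -34937 - \left(- \frac{34876}{155}\right)^{2} = -34937 - \frac{1216335376}{24025} = - \frac{2055696801}{24025}$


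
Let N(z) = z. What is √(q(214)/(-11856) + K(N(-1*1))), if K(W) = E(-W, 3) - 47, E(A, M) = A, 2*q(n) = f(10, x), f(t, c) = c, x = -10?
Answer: I*√404119911/2964 ≈ 6.7823*I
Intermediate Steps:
q(n) = -5 (q(n) = (½)*(-10) = -5)
K(W) = -47 - W (K(W) = -W - 47 = -47 - W)
√(q(214)/(-11856) + K(N(-1*1))) = √(-5/(-11856) + (-47 - (-1))) = √(-5*(-1/11856) + (-47 - 1*(-1))) = √(5/11856 + (-47 + 1)) = √(5/11856 - 46) = √(-545371/11856) = I*√404119911/2964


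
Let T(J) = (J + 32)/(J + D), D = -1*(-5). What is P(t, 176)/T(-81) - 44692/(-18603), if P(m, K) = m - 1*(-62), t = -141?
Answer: -109502504/911547 ≈ -120.13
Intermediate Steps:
D = 5
P(m, K) = 62 + m (P(m, K) = m + 62 = 62 + m)
T(J) = (32 + J)/(5 + J) (T(J) = (J + 32)/(J + 5) = (32 + J)/(5 + J))
P(t, 176)/T(-81) - 44692/(-18603) = (62 - 141)/(((32 - 81)/(5 - 81))) - 44692/(-18603) = -79/(-49/(-76)) - 44692*(-1/18603) = -79/((-1/76*(-49))) + 44692/18603 = -79/49/76 + 44692/18603 = -79*76/49 + 44692/18603 = -6004/49 + 44692/18603 = -109502504/911547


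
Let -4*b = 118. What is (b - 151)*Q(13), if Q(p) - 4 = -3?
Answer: -361/2 ≈ -180.50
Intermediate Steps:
b = -59/2 (b = -¼*118 = -59/2 ≈ -29.500)
Q(p) = 1 (Q(p) = 4 - 3 = 1)
(b - 151)*Q(13) = (-59/2 - 151)*1 = -361/2*1 = -361/2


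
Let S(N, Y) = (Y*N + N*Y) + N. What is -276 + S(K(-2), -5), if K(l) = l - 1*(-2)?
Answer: -276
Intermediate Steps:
K(l) = 2 + l (K(l) = l + 2 = 2 + l)
S(N, Y) = N + 2*N*Y (S(N, Y) = (N*Y + N*Y) + N = 2*N*Y + N = N + 2*N*Y)
-276 + S(K(-2), -5) = -276 + (2 - 2)*(1 + 2*(-5)) = -276 + 0*(1 - 10) = -276 + 0*(-9) = -276 + 0 = -276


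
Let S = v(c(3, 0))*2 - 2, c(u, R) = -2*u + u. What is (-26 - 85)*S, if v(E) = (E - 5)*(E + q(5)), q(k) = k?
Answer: 3774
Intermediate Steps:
c(u, R) = -u
v(E) = (-5 + E)*(5 + E) (v(E) = (E - 5)*(E + 5) = (-5 + E)*(5 + E))
S = -34 (S = (-25 + (-1*3)²)*2 - 2 = (-25 + (-3)²)*2 - 2 = (-25 + 9)*2 - 2 = -16*2 - 2 = -32 - 2 = -34)
(-26 - 85)*S = (-26 - 85)*(-34) = -111*(-34) = 3774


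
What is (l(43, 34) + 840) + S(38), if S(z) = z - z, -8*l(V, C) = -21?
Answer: 6741/8 ≈ 842.63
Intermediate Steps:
l(V, C) = 21/8 (l(V, C) = -1/8*(-21) = 21/8)
S(z) = 0
(l(43, 34) + 840) + S(38) = (21/8 + 840) + 0 = 6741/8 + 0 = 6741/8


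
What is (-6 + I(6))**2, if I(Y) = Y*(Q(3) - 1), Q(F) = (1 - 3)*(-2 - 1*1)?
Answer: 576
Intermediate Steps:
Q(F) = 6 (Q(F) = -2*(-2 - 1) = -2*(-3) = 6)
I(Y) = 5*Y (I(Y) = Y*(6 - 1) = Y*5 = 5*Y)
(-6 + I(6))**2 = (-6 + 5*6)**2 = (-6 + 30)**2 = 24**2 = 576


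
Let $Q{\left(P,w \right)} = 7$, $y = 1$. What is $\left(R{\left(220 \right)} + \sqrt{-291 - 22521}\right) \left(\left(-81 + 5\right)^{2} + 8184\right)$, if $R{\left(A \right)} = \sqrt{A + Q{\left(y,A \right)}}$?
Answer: $13960 \sqrt{227} + 27920 i \sqrt{5703} \approx 2.1033 \cdot 10^{5} + 2.1085 \cdot 10^{6} i$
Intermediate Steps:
$R{\left(A \right)} = \sqrt{7 + A}$ ($R{\left(A \right)} = \sqrt{A + 7} = \sqrt{7 + A}$)
$\left(R{\left(220 \right)} + \sqrt{-291 - 22521}\right) \left(\left(-81 + 5\right)^{2} + 8184\right) = \left(\sqrt{7 + 220} + \sqrt{-291 - 22521}\right) \left(\left(-81 + 5\right)^{2} + 8184\right) = \left(\sqrt{227} + \sqrt{-22812}\right) \left(\left(-76\right)^{2} + 8184\right) = \left(\sqrt{227} + 2 i \sqrt{5703}\right) \left(5776 + 8184\right) = \left(\sqrt{227} + 2 i \sqrt{5703}\right) 13960 = 13960 \sqrt{227} + 27920 i \sqrt{5703}$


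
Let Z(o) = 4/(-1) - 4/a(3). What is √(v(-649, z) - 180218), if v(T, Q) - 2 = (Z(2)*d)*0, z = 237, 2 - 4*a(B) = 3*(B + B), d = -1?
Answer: 6*I*√5006 ≈ 424.52*I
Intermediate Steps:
a(B) = ½ - 3*B/2 (a(B) = ½ - 3*(B + B)/4 = ½ - 3*2*B/4 = ½ - 3*B/2)
Z(o) = -3 (Z(o) = 4/(-1) - 4/(½ - 3/2*3) = 4*(-1) - 4/(½ - 9/2) = -4 - 4/(-4) = -4 - 4*(-¼) = -4 + 1 = -3)
v(T, Q) = 2 (v(T, Q) = 2 - 3*(-1)*0 = 2 + 3*0 = 2 + 0 = 2)
√(v(-649, z) - 180218) = √(2 - 180218) = √(-180216) = 6*I*√5006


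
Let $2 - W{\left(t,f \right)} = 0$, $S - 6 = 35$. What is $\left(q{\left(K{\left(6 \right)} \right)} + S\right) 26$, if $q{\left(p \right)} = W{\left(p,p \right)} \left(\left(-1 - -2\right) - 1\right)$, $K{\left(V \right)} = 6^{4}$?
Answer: $1066$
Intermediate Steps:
$S = 41$ ($S = 6 + 35 = 41$)
$W{\left(t,f \right)} = 2$ ($W{\left(t,f \right)} = 2 - 0 = 2 + 0 = 2$)
$K{\left(V \right)} = 1296$
$q{\left(p \right)} = 0$ ($q{\left(p \right)} = 2 \left(\left(-1 - -2\right) - 1\right) = 2 \left(\left(-1 + 2\right) - 1\right) = 2 \left(1 - 1\right) = 2 \cdot 0 = 0$)
$\left(q{\left(K{\left(6 \right)} \right)} + S\right) 26 = \left(0 + 41\right) 26 = 41 \cdot 26 = 1066$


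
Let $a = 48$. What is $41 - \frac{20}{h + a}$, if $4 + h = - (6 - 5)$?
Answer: $\frac{1743}{43} \approx 40.535$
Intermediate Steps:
$h = -5$ ($h = -4 - \left(6 - 5\right) = -4 - 1 = -5$)
$41 - \frac{20}{h + a} = 41 - \frac{20}{-5 + 48} = 41 - \frac{20}{43} = \frac{1743}{43}$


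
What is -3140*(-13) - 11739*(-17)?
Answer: 240383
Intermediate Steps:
-3140*(-13) - 11739*(-17) = 40820 + 199563 = 240383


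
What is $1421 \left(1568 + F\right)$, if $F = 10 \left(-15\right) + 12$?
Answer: $2032030$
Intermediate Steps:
$F = -138$ ($F = -150 + 12 = -138$)
$1421 \left(1568 + F\right) = 1421 \left(1568 - 138\right) = 1421 \cdot 1430 = 2032030$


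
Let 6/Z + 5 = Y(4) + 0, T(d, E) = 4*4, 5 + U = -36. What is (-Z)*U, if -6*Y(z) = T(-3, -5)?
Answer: -738/23 ≈ -32.087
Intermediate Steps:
U = -41 (U = -5 - 36 = -41)
T(d, E) = 16
Y(z) = -8/3 (Y(z) = -⅙*16 = -8/3)
Z = -18/23 (Z = 6/(-5 + (-8/3 + 0)) = 6/(-5 - 8/3) = 6/(-23/3) = 6*(-3/23) = -18/23 ≈ -0.78261)
(-Z)*U = -1*(-18/23)*(-41) = (18/23)*(-41) = -738/23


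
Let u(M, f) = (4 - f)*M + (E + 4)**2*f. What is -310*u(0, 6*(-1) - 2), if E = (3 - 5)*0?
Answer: 39680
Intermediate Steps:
E = 0 (E = -2*0 = 0)
u(M, f) = 16*f + M*(4 - f) (u(M, f) = (4 - f)*M + (0 + 4)**2*f = M*(4 - f) + 4**2*f = M*(4 - f) + 16*f = 16*f + M*(4 - f))
-310*u(0, 6*(-1) - 2) = -310*(4*0 + 16*(6*(-1) - 2) - 1*0*(6*(-1) - 2)) = -310*(0 + 16*(-6 - 2) - 1*0*(-6 - 2)) = -310*(0 + 16*(-8) - 1*0*(-8)) = -310*(0 - 128 + 0) = -310*(-128) = 39680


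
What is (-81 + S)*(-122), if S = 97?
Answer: -1952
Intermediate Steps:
(-81 + S)*(-122) = (-81 + 97)*(-122) = 16*(-122) = -1952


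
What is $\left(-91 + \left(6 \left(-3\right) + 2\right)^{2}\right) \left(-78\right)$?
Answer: $-12870$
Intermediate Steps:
$\left(-91 + \left(6 \left(-3\right) + 2\right)^{2}\right) \left(-78\right) = \left(-91 + \left(-18 + 2\right)^{2}\right) \left(-78\right) = \left(-91 + \left(-16\right)^{2}\right) \left(-78\right) = \left(-91 + 256\right) \left(-78\right) = 165 \left(-78\right) = -12870$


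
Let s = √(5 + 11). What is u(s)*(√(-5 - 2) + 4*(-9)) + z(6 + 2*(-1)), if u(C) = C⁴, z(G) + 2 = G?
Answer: -9214 + 256*I*√7 ≈ -9214.0 + 677.31*I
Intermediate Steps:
s = 4 (s = √16 = 4)
z(G) = -2 + G
u(s)*(√(-5 - 2) + 4*(-9)) + z(6 + 2*(-1)) = 4⁴*(√(-5 - 2) + 4*(-9)) + (-2 + (6 + 2*(-1))) = 256*(√(-7) - 36) + (-2 + (6 - 2)) = 256*(I*√7 - 36) + (-2 + 4) = 256*(-36 + I*√7) + 2 = (-9216 + 256*I*√7) + 2 = -9214 + 256*I*√7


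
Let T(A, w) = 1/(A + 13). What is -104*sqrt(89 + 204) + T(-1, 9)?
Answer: 1/12 - 104*sqrt(293) ≈ -1780.1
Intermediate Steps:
T(A, w) = 1/(13 + A)
-104*sqrt(89 + 204) + T(-1, 9) = -104*sqrt(89 + 204) + 1/(13 - 1) = -104*sqrt(293) + 1/12 = 1/12 - 104*sqrt(293)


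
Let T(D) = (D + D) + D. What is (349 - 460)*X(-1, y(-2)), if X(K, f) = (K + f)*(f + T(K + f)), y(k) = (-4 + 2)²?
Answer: -4329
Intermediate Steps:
T(D) = 3*D (T(D) = 2*D + D = 3*D)
y(k) = 4 (y(k) = (-2)² = 4)
X(K, f) = (K + f)*(3*K + 4*f) (X(K, f) = (K + f)*(f + 3*(K + f)) = (K + f)*(f + (3*K + 3*f)) = (K + f)*(3*K + 4*f))
(349 - 460)*X(-1, y(-2)) = (349 - 460)*(3*(-1)² + 4*4² + 7*(-1)*4) = -111*(3*1 + 4*16 - 28) = -111*(3 + 64 - 28) = -111*39 = -4329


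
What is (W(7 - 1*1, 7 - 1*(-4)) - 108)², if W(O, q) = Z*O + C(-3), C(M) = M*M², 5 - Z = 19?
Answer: 47961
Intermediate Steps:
Z = -14 (Z = 5 - 1*19 = 5 - 19 = -14)
C(M) = M³
W(O, q) = -27 - 14*O (W(O, q) = -14*O + (-3)³ = -14*O - 27 = -27 - 14*O)
(W(7 - 1*1, 7 - 1*(-4)) - 108)² = ((-27 - 14*(7 - 1*1)) - 108)² = ((-27 - 14*(7 - 1)) - 108)² = ((-27 - 14*6) - 108)² = ((-27 - 84) - 108)² = (-111 - 108)² = (-219)² = 47961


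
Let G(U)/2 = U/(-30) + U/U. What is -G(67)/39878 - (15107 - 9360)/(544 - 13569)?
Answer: 687632983/1558232850 ≈ 0.44129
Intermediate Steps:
G(U) = 2 - U/15 (G(U) = 2*(U/(-30) + U/U) = 2*(U*(-1/30) + 1) = 2*(-U/30 + 1) = 2*(1 - U/30) = 2 - U/15)
-G(67)/39878 - (15107 - 9360)/(544 - 13569) = -(2 - 1/15*67)/39878 - (15107 - 9360)/(544 - 13569) = -(2 - 67/15)/39878 - 5747/(-13025) = -(-37)/(15*39878) - 5747*(-1)/13025 = -1*(-37/598170) - 1*(-5747/13025) = 37/598170 + 5747/13025 = 687632983/1558232850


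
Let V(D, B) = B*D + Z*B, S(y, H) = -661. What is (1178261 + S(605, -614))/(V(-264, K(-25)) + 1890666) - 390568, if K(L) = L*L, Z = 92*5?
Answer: -393138520344/1006583 ≈ -3.9057e+5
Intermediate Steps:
Z = 460
K(L) = L²
V(D, B) = 460*B + B*D (V(D, B) = B*D + 460*B = 460*B + B*D)
(1178261 + S(605, -614))/(V(-264, K(-25)) + 1890666) - 390568 = (1178261 - 661)/((-25)²*(460 - 264) + 1890666) - 390568 = 1177600/(625*196 + 1890666) - 390568 = 1177600/(122500 + 1890666) - 390568 = 1177600/2013166 - 390568 = 1177600*(1/2013166) - 390568 = 588800/1006583 - 390568 = -393138520344/1006583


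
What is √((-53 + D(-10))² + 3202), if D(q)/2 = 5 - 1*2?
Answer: √5411 ≈ 73.559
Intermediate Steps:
D(q) = 6 (D(q) = 2*(5 - 1*2) = 2*(5 - 2) = 2*3 = 6)
√((-53 + D(-10))² + 3202) = √((-53 + 6)² + 3202) = √((-47)² + 3202) = √(2209 + 3202) = √5411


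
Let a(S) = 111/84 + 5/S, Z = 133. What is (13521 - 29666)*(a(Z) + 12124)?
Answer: -104146406195/532 ≈ -1.9576e+8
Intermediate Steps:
a(S) = 37/28 + 5/S (a(S) = 111*(1/84) + 5/S = 37/28 + 5/S)
(13521 - 29666)*(a(Z) + 12124) = (13521 - 29666)*((37/28 + 5/133) + 12124) = -16145*((37/28 + 5*(1/133)) + 12124) = -16145*((37/28 + 5/133) + 12124) = -16145*(723/532 + 12124) = -16145*6450691/532 = -104146406195/532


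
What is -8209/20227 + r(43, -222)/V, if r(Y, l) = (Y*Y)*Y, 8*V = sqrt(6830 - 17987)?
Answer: -8209/20227 - 636056*I*sqrt(11157)/11157 ≈ -0.40584 - 6021.7*I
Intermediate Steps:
V = I*sqrt(11157)/8 (V = sqrt(6830 - 17987)/8 = sqrt(-11157)/8 = (I*sqrt(11157))/8 = I*sqrt(11157)/8 ≈ 13.203*I)
r(Y, l) = Y**3 (r(Y, l) = Y**2*Y = Y**3)
-8209/20227 + r(43, -222)/V = -8209/20227 + 43**3/((I*sqrt(11157)/8)) = -8209*1/20227 + 79507*(-8*I*sqrt(11157)/11157) = -8209/20227 - 636056*I*sqrt(11157)/11157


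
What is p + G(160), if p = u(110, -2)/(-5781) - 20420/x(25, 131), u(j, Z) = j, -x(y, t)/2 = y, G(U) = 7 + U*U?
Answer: 751974587/28905 ≈ 26015.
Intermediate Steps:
G(U) = 7 + U²
x(y, t) = -2*y
p = 11804252/28905 (p = 110/(-5781) - 20420/((-2*25)) = 110*(-1/5781) - 20420/(-50) = -110/5781 - 20420*(-1/50) = -110/5781 + 2042/5 = 11804252/28905 ≈ 408.38)
p + G(160) = 11804252/28905 + (7 + 160²) = 11804252/28905 + (7 + 25600) = 11804252/28905 + 25607 = 751974587/28905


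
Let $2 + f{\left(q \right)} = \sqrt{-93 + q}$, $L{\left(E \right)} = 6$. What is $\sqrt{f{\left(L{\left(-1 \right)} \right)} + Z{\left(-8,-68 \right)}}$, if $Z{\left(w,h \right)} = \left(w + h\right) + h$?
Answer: $\sqrt{-146 + i \sqrt{87}} \approx 0.38577 + 12.089 i$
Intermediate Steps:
$Z{\left(w,h \right)} = w + 2 h$ ($Z{\left(w,h \right)} = \left(h + w\right) + h = w + 2 h$)
$f{\left(q \right)} = -2 + \sqrt{-93 + q}$
$\sqrt{f{\left(L{\left(-1 \right)} \right)} + Z{\left(-8,-68 \right)}} = \sqrt{\left(-2 + \sqrt{-93 + 6}\right) + \left(-8 + 2 \left(-68\right)\right)} = \sqrt{\left(-2 + \sqrt{-87}\right) - 144} = \sqrt{\left(-2 + i \sqrt{87}\right) - 144} = \sqrt{-146 + i \sqrt{87}}$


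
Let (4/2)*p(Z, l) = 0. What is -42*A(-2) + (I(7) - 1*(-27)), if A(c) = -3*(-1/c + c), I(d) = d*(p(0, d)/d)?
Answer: -162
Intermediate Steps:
p(Z, l) = 0 (p(Z, l) = (½)*0 = 0)
I(d) = 0 (I(d) = d*(0/d) = d*0 = 0)
A(c) = -3*c + 3/c (A(c) = -3*(c - 1/c) = -3*c + 3/c)
-42*A(-2) + (I(7) - 1*(-27)) = -42*(-3*(-2) + 3/(-2)) + (0 - 1*(-27)) = -42*(6 + 3*(-½)) + (0 + 27) = -42*(6 - 3/2) + 27 = -42*9/2 + 27 = -189 + 27 = -162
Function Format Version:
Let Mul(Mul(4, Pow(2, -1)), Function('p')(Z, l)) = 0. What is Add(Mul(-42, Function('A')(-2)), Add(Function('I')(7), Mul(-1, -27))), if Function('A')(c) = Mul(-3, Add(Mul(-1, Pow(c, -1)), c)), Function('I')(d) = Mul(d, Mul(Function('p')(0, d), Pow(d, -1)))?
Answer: -162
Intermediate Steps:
Function('p')(Z, l) = 0 (Function('p')(Z, l) = Mul(Rational(1, 2), 0) = 0)
Function('I')(d) = 0 (Function('I')(d) = Mul(d, Mul(0, Pow(d, -1))) = Mul(d, 0) = 0)
Function('A')(c) = Add(Mul(-3, c), Mul(3, Pow(c, -1))) (Function('A')(c) = Mul(-3, Add(c, Mul(-1, Pow(c, -1)))) = Add(Mul(-3, c), Mul(3, Pow(c, -1))))
Add(Mul(-42, Function('A')(-2)), Add(Function('I')(7), Mul(-1, -27))) = Add(Mul(-42, Add(Mul(-3, -2), Mul(3, Pow(-2, -1)))), Add(0, Mul(-1, -27))) = Add(Mul(-42, Add(6, Mul(3, Rational(-1, 2)))), Add(0, 27)) = Add(Mul(-42, Add(6, Rational(-3, 2))), 27) = Add(Mul(-42, Rational(9, 2)), 27) = Add(-189, 27) = -162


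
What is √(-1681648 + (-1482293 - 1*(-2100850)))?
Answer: I*√1063091 ≈ 1031.1*I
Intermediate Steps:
√(-1681648 + (-1482293 - 1*(-2100850))) = √(-1681648 + (-1482293 + 2100850)) = √(-1681648 + 618557) = √(-1063091) = I*√1063091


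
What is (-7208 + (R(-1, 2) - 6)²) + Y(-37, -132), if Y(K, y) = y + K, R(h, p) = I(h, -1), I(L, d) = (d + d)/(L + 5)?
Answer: -29339/4 ≈ -7334.8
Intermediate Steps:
I(L, d) = 2*d/(5 + L) (I(L, d) = (2*d)/(5 + L) = 2*d/(5 + L))
R(h, p) = -2/(5 + h) (R(h, p) = 2*(-1)/(5 + h) = -2/(5 + h))
Y(K, y) = K + y
(-7208 + (R(-1, 2) - 6)²) + Y(-37, -132) = (-7208 + (-2/(5 - 1) - 6)²) + (-37 - 132) = (-7208 + (-2/4 - 6)²) - 169 = (-7208 + (-2*¼ - 6)²) - 169 = (-7208 + (-½ - 6)²) - 169 = (-7208 + (-13/2)²) - 169 = (-7208 + 169/4) - 169 = -28663/4 - 169 = -29339/4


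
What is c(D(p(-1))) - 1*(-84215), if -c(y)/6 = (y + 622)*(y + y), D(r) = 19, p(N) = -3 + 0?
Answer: -61933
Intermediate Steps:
p(N) = -3
c(y) = -12*y*(622 + y) (c(y) = -6*(y + 622)*(y + y) = -6*(622 + y)*2*y = -12*y*(622 + y))
c(D(p(-1))) - 1*(-84215) = -12*19*(622 + 19) - 1*(-84215) = -12*19*641 + 84215 = -146148 + 84215 = -61933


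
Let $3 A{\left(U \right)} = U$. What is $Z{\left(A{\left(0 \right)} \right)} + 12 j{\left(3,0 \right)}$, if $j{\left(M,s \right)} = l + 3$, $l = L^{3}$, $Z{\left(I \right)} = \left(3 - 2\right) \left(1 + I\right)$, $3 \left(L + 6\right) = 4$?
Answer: $- \frac{10643}{9} \approx -1182.6$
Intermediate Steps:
$L = - \frac{14}{3}$ ($L = -6 + \frac{1}{3} \cdot 4 = -6 + \frac{4}{3} = - \frac{14}{3} \approx -4.6667$)
$A{\left(U \right)} = \frac{U}{3}$
$Z{\left(I \right)} = 1 + I$ ($Z{\left(I \right)} = 1 \left(1 + I\right) = 1 + I$)
$l = - \frac{2744}{27}$ ($l = \left(- \frac{14}{3}\right)^{3} = - \frac{2744}{27} \approx -101.63$)
$j{\left(M,s \right)} = - \frac{2663}{27}$ ($j{\left(M,s \right)} = - \frac{2744}{27} + 3 = - \frac{2663}{27}$)
$Z{\left(A{\left(0 \right)} \right)} + 12 j{\left(3,0 \right)} = \left(1 + \frac{1}{3} \cdot 0\right) + 12 \left(- \frac{2663}{27}\right) = \left(1 + 0\right) - \frac{10652}{9} = 1 - \frac{10652}{9} = - \frac{10643}{9}$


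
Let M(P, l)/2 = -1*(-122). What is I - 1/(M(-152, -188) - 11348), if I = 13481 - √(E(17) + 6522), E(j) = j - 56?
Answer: 149693025/11104 - √6483 ≈ 13400.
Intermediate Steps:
E(j) = -56 + j
M(P, l) = 244 (M(P, l) = 2*(-1*(-122)) = 2*122 = 244)
I = 13481 - √6483 (I = 13481 - √((-56 + 17) + 6522) = 13481 - √(-39 + 6522) = 13481 - √6483 ≈ 13400.)
I - 1/(M(-152, -188) - 11348) = (13481 - √6483) - 1/(244 - 11348) = (13481 - √6483) - 1/(-11104) = (13481 - √6483) - 1*(-1/11104) = (13481 - √6483) + 1/11104 = 149693025/11104 - √6483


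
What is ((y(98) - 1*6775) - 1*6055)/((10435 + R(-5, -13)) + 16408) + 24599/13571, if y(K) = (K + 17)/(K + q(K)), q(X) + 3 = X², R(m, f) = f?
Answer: 942501102685/706300442214 ≈ 1.3344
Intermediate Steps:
q(X) = -3 + X²
y(K) = (17 + K)/(-3 + K + K²) (y(K) = (K + 17)/(K + (-3 + K²)) = (17 + K)/(-3 + K + K²))
((y(98) - 1*6775) - 1*6055)/((10435 + R(-5, -13)) + 16408) + 24599/13571 = (((17 + 98)/(-3 + 98 + 98²) - 1*6775) - 1*6055)/((10435 - 13) + 16408) + 24599/13571 = ((115/(-3 + 98 + 9604) - 6775) - 6055)/(10422 + 16408) + 24599*(1/13571) = ((115/9699 - 6775) - 6055)/26830 + 24599/13571 = (((1/9699)*115 - 6775) - 6055)*(1/26830) + 24599/13571 = ((115/9699 - 6775) - 6055)*(1/26830) + 24599/13571 = (-65710610/9699 - 6055)*(1/26830) + 24599/13571 = -124438055/9699*1/26830 + 24599/13571 = -24887611/52044834 + 24599/13571 = 942501102685/706300442214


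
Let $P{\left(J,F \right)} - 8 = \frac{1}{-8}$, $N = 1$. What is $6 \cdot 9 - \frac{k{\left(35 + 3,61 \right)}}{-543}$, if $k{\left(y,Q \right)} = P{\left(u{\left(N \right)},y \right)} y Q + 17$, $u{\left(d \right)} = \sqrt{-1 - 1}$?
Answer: $\frac{190373}{2172} \approx 87.649$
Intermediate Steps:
$u{\left(d \right)} = i \sqrt{2}$ ($u{\left(d \right)} = \sqrt{-2} = i \sqrt{2}$)
$P{\left(J,F \right)} = \frac{63}{8}$ ($P{\left(J,F \right)} = 8 + \frac{1}{-8} = 8 - \frac{1}{8} = \frac{63}{8}$)
$k{\left(y,Q \right)} = 17 + \frac{63 Q y}{8}$ ($k{\left(y,Q \right)} = \frac{63 y}{8} Q + 17 = \frac{63 Q y}{8} + 17 = 17 + \frac{63 Q y}{8}$)
$6 \cdot 9 - \frac{k{\left(35 + 3,61 \right)}}{-543} = 6 \cdot 9 - \frac{17 + \frac{63}{8} \cdot 61 \left(35 + 3\right)}{-543} = 54 - \left(17 + \frac{63}{8} \cdot 61 \cdot 38\right) \left(- \frac{1}{543}\right) = 54 - \left(17 + \frac{73017}{4}\right) \left(- \frac{1}{543}\right) = 54 - \frac{73085}{4} \left(- \frac{1}{543}\right) = 54 - - \frac{73085}{2172} = 54 + \frac{73085}{2172} = \frac{190373}{2172}$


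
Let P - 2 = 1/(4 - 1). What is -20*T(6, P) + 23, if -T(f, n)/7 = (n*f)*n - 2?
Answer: 12949/3 ≈ 4316.3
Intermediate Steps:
P = 7/3 (P = 2 + 1/(4 - 1) = 2 + 1/3 = 7/3 ≈ 2.3333)
T(f, n) = 14 - 7*f*n**2 (T(f, n) = -7*((n*f)*n - 2) = -7*((f*n)*n - 2) = -7*(f*n**2 - 2) = -7*(-2 + f*n**2) = 14 - 7*f*n**2)
-20*T(6, P) + 23 = -20*(14 - 7*6*(7/3)**2) + 23 = -20*(14 - 7*6*49/9) + 23 = -20*(14 - 686/3) + 23 = -20*(-644/3) + 23 = 12880/3 + 23 = 12949/3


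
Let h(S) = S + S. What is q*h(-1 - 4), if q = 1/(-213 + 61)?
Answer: 5/76 ≈ 0.065789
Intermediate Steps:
h(S) = 2*S
q = -1/152 (q = 1/(-152) = -1/152 ≈ -0.0065789)
q*h(-1 - 4) = -(-1 - 4)/76 = -(-5)/76 = -1/152*(-10) = 5/76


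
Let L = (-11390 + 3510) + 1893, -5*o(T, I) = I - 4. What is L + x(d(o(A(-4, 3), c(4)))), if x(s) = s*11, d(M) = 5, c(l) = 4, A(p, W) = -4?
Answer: -5932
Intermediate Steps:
o(T, I) = 4/5 - I/5 (o(T, I) = -(I - 4)/5 = -(-4 + I)/5 = 4/5 - I/5)
L = -5987 (L = -7880 + 1893 = -5987)
x(s) = 11*s
L + x(d(o(A(-4, 3), c(4)))) = -5987 + 11*5 = -5987 + 55 = -5932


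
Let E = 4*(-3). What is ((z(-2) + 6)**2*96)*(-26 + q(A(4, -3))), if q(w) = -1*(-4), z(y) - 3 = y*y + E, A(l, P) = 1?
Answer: -2112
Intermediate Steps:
E = -12
z(y) = -9 + y**2 (z(y) = 3 + (y*y - 12) = 3 + (y**2 - 12) = 3 + (-12 + y**2) = -9 + y**2)
q(w) = 4
((z(-2) + 6)**2*96)*(-26 + q(A(4, -3))) = (((-9 + (-2)**2) + 6)**2*96)*(-26 + 4) = (((-9 + 4) + 6)**2*96)*(-22) = ((-5 + 6)**2*96)*(-22) = (1**2*96)*(-22) = (1*96)*(-22) = 96*(-22) = -2112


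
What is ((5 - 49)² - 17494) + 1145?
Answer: -14413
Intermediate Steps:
((5 - 49)² - 17494) + 1145 = ((-44)² - 17494) + 1145 = (1936 - 17494) + 1145 = -15558 + 1145 = -14413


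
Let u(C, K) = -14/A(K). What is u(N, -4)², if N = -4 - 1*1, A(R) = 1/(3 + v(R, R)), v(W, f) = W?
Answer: 196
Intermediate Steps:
A(R) = 1/(3 + R)
N = -5 (N = -4 - 1 = -5)
u(C, K) = -42 - 14*K (u(C, K) = -(42 + 14*K) = -14*(3 + K) = -42 - 14*K)
u(N, -4)² = (-42 - 14*(-4))² = (-42 + 56)² = 14² = 196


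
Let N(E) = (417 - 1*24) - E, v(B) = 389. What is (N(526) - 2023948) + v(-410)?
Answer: -2023692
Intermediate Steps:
N(E) = 393 - E (N(E) = (417 - 24) - E = 393 - E)
(N(526) - 2023948) + v(-410) = ((393 - 1*526) - 2023948) + 389 = ((393 - 526) - 2023948) + 389 = (-133 - 2023948) + 389 = -2024081 + 389 = -2023692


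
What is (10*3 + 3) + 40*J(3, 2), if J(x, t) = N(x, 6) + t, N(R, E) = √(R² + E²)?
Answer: 113 + 120*√5 ≈ 381.33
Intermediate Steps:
N(R, E) = √(E² + R²)
J(x, t) = t + √(36 + x²) (J(x, t) = √(6² + x²) + t = √(36 + x²) + t = t + √(36 + x²))
(10*3 + 3) + 40*J(3, 2) = (10*3 + 3) + 40*(2 + √(36 + 3²)) = (30 + 3) + 40*(2 + √(36 + 9)) = 33 + 40*(2 + √45) = 33 + 40*(2 + 3*√5) = 33 + (80 + 120*√5) = 113 + 120*√5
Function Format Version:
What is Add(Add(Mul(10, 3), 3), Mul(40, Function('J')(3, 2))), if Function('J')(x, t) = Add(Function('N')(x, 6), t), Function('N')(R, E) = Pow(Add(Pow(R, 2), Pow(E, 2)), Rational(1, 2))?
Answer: Add(113, Mul(120, Pow(5, Rational(1, 2)))) ≈ 381.33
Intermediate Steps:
Function('N')(R, E) = Pow(Add(Pow(E, 2), Pow(R, 2)), Rational(1, 2))
Function('J')(x, t) = Add(t, Pow(Add(36, Pow(x, 2)), Rational(1, 2))) (Function('J')(x, t) = Add(Pow(Add(Pow(6, 2), Pow(x, 2)), Rational(1, 2)), t) = Add(Pow(Add(36, Pow(x, 2)), Rational(1, 2)), t) = Add(t, Pow(Add(36, Pow(x, 2)), Rational(1, 2))))
Add(Add(Mul(10, 3), 3), Mul(40, Function('J')(3, 2))) = Add(Add(Mul(10, 3), 3), Mul(40, Add(2, Pow(Add(36, Pow(3, 2)), Rational(1, 2))))) = Add(Add(30, 3), Mul(40, Add(2, Pow(Add(36, 9), Rational(1, 2))))) = Add(33, Mul(40, Add(2, Pow(45, Rational(1, 2))))) = Add(33, Mul(40, Add(2, Mul(3, Pow(5, Rational(1, 2)))))) = Add(33, Add(80, Mul(120, Pow(5, Rational(1, 2))))) = Add(113, Mul(120, Pow(5, Rational(1, 2))))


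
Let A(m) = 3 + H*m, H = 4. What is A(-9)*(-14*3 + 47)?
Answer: -165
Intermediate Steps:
A(m) = 3 + 4*m
A(-9)*(-14*3 + 47) = (3 + 4*(-9))*(-14*3 + 47) = (3 - 36)*(-42 + 47) = -33*5 = -165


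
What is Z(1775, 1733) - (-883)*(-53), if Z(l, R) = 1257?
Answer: -45542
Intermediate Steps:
Z(1775, 1733) - (-883)*(-53) = 1257 - (-883)*(-53) = 1257 - 1*46799 = 1257 - 46799 = -45542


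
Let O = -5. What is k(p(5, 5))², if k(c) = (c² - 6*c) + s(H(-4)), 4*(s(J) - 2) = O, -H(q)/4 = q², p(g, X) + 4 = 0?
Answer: 26569/16 ≈ 1660.6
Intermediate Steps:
p(g, X) = -4 (p(g, X) = -4 + 0 = -4)
H(q) = -4*q²
s(J) = ¾ (s(J) = 2 + (¼)*(-5) = 2 - 5/4 = ¾)
k(c) = ¾ + c² - 6*c (k(c) = (c² - 6*c) + ¾ = ¾ + c² - 6*c)
k(p(5, 5))² = (¾ + (-4)² - 6*(-4))² = (¾ + 16 + 24)² = (163/4)² = 26569/16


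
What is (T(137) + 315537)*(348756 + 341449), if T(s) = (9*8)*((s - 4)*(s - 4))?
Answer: 1096835824725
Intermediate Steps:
T(s) = 72*(-4 + s)² (T(s) = 72*((-4 + s)*(-4 + s)) = 72*(-4 + s)²)
(T(137) + 315537)*(348756 + 341449) = (72*(-4 + 137)² + 315537)*(348756 + 341449) = (72*133² + 315537)*690205 = (72*17689 + 315537)*690205 = (1273608 + 315537)*690205 = 1589145*690205 = 1096835824725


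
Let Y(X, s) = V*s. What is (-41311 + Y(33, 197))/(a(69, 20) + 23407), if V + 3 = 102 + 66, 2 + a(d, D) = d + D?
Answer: -259/691 ≈ -0.37482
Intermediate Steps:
a(d, D) = -2 + D + d (a(d, D) = -2 + (d + D) = -2 + (D + d) = -2 + D + d)
V = 165 (V = -3 + (102 + 66) = -3 + 168 = 165)
Y(X, s) = 165*s
(-41311 + Y(33, 197))/(a(69, 20) + 23407) = (-41311 + 165*197)/((-2 + 20 + 69) + 23407) = (-41311 + 32505)/(87 + 23407) = -8806/23494 = -8806*1/23494 = -259/691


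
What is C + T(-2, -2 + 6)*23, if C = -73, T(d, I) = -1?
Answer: -96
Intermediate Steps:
C + T(-2, -2 + 6)*23 = -73 - 1*23 = -73 - 23 = -96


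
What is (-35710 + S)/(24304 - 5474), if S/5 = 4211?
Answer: -2931/3766 ≈ -0.77828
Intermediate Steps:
S = 21055 (S = 5*4211 = 21055)
(-35710 + S)/(24304 - 5474) = (-35710 + 21055)/(24304 - 5474) = -14655/18830 = -14655*1/18830 = -2931/3766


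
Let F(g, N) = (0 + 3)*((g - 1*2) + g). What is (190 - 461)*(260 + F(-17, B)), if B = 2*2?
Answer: -41192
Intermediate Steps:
B = 4
F(g, N) = -6 + 6*g (F(g, N) = 3*((g - 2) + g) = 3*((-2 + g) + g) = 3*(-2 + 2*g) = -6 + 6*g)
(190 - 461)*(260 + F(-17, B)) = (190 - 461)*(260 + (-6 + 6*(-17))) = -271*(260 + (-6 - 102)) = -271*(260 - 108) = -271*152 = -41192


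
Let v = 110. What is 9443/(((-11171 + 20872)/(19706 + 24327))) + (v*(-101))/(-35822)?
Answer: 7447512508964/173754611 ≈ 42862.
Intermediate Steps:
9443/(((-11171 + 20872)/(19706 + 24327))) + (v*(-101))/(-35822) = 9443/(((-11171 + 20872)/(19706 + 24327))) + (110*(-101))/(-35822) = 9443/((9701/44033)) - 11110*(-1/35822) = 9443/((9701*(1/44033))) + 5555/17911 = 9443/(9701/44033) + 5555/17911 = 9443*(44033/9701) + 5555/17911 = 415803619/9701 + 5555/17911 = 7447512508964/173754611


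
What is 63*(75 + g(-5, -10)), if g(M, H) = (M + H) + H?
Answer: 3150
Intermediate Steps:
g(M, H) = M + 2*H (g(M, H) = (H + M) + H = M + 2*H)
63*(75 + g(-5, -10)) = 63*(75 + (-5 + 2*(-10))) = 63*(75 + (-5 - 20)) = 63*(75 - 25) = 63*50 = 3150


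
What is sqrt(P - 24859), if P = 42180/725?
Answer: I*sqrt(521437255)/145 ≈ 157.48*I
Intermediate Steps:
P = 8436/145 (P = 42180*(1/725) = 8436/145 ≈ 58.179)
sqrt(P - 24859) = sqrt(8436/145 - 24859) = sqrt(-3596119/145) = I*sqrt(521437255)/145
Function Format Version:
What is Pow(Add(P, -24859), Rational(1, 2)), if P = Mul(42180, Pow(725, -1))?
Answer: Mul(Rational(1, 145), I, Pow(521437255, Rational(1, 2))) ≈ Mul(157.48, I)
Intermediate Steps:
P = Rational(8436, 145) (P = Mul(42180, Rational(1, 725)) = Rational(8436, 145) ≈ 58.179)
Pow(Add(P, -24859), Rational(1, 2)) = Pow(Add(Rational(8436, 145), -24859), Rational(1, 2)) = Pow(Rational(-3596119, 145), Rational(1, 2)) = Mul(Rational(1, 145), I, Pow(521437255, Rational(1, 2)))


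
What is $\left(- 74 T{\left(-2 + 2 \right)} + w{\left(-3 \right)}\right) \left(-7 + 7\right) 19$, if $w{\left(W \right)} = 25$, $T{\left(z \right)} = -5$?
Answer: $0$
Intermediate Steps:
$\left(- 74 T{\left(-2 + 2 \right)} + w{\left(-3 \right)}\right) \left(-7 + 7\right) 19 = \left(\left(-74\right) \left(-5\right) + 25\right) \left(-7 + 7\right) 19 = \left(370 + 25\right) 0 \cdot 19 = 395 \cdot 0 = 0$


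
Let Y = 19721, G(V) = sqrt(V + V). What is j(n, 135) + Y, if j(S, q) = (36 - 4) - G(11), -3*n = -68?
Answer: 19753 - sqrt(22) ≈ 19748.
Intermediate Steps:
G(V) = sqrt(2)*sqrt(V) (G(V) = sqrt(2*V) = sqrt(2)*sqrt(V))
n = 68/3 (n = -1/3*(-68) = 68/3 ≈ 22.667)
j(S, q) = 32 - sqrt(22) (j(S, q) = (36 - 4) - sqrt(2)*sqrt(11) = 32 - sqrt(22))
j(n, 135) + Y = (32 - sqrt(22)) + 19721 = 19753 - sqrt(22)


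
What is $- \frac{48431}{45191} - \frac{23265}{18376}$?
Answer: $- \frac{1941336671}{830429816} \approx -2.3377$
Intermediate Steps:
$- \frac{48431}{45191} - \frac{23265}{18376} = - \frac{1941336671}{830429816}$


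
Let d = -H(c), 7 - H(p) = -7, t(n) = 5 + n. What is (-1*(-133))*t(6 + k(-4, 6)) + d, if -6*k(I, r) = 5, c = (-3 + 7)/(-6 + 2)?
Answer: 8029/6 ≈ 1338.2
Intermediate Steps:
c = -1 (c = 4/(-4) = 4*(-¼) = -1)
k(I, r) = -⅚ (k(I, r) = -⅙*5 = -⅚)
H(p) = 14 (H(p) = 7 - 1*(-7) = 7 + 7 = 14)
d = -14 (d = -1*14 = -14)
(-1*(-133))*t(6 + k(-4, 6)) + d = (-1*(-133))*(5 + (6 - ⅚)) - 14 = 133*(5 + 31/6) - 14 = 133*(61/6) - 14 = 8113/6 - 14 = 8029/6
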